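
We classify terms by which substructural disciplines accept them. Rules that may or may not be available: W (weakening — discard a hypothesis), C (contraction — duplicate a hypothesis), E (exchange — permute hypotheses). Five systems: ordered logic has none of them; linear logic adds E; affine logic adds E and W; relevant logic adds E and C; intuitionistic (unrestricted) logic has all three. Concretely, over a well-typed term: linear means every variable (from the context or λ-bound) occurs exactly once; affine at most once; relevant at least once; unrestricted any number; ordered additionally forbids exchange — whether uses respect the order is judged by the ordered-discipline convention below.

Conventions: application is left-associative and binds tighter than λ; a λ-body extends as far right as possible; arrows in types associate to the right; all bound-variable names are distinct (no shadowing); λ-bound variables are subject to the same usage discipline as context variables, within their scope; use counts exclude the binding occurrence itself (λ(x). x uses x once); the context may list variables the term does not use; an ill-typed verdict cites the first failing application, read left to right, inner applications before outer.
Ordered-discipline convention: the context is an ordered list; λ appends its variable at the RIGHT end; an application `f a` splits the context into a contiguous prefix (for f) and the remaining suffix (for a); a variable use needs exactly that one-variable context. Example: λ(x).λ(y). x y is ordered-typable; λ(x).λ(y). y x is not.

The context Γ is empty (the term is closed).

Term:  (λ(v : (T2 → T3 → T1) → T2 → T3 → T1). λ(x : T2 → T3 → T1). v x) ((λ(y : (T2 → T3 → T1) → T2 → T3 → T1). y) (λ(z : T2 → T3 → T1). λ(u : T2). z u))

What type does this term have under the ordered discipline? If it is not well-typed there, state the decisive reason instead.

term : (T2 → T3 → T1) → T2 → T3 → T1
usage: v (bound)=1, x (bound)=1, y (bound)=1, z (bound)=1, u (bound)=1
order of uses: v, x, y, z, u
typing: ✓ — (T2 → T3 → T1) → T2 → T3 → T1
summary: ordered ✓ · linear ✓ · affine ✓ · relevant ✓ · unrestricted ✓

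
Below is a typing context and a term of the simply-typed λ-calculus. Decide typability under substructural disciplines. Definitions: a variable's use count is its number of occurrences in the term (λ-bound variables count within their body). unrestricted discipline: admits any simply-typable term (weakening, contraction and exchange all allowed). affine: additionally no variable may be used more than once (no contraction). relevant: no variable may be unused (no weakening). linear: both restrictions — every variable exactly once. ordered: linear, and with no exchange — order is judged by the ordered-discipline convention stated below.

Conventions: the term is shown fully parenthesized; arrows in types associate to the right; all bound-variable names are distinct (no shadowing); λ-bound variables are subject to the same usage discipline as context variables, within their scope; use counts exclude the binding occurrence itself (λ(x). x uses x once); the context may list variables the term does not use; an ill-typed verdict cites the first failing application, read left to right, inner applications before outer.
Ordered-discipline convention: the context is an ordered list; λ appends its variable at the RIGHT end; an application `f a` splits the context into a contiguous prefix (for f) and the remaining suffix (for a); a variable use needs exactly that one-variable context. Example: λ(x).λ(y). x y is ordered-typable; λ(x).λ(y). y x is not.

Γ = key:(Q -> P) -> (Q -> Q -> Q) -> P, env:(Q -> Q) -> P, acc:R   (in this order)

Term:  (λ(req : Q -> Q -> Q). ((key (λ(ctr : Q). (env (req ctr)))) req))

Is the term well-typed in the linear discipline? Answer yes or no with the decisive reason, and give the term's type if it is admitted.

no — repeated use of req ×2; acc left unused
usage: key=1; env=1; acc=0; req [bound]=2; ctr [bound]=1
use order (left to right): key, env, req, ctr, req
typing: well-typed — term : (Q -> Q -> Q) -> P
across the five disciplines: ordered ✗ | linear ✗ | affine ✗ | relevant ✗ | unrestricted ✓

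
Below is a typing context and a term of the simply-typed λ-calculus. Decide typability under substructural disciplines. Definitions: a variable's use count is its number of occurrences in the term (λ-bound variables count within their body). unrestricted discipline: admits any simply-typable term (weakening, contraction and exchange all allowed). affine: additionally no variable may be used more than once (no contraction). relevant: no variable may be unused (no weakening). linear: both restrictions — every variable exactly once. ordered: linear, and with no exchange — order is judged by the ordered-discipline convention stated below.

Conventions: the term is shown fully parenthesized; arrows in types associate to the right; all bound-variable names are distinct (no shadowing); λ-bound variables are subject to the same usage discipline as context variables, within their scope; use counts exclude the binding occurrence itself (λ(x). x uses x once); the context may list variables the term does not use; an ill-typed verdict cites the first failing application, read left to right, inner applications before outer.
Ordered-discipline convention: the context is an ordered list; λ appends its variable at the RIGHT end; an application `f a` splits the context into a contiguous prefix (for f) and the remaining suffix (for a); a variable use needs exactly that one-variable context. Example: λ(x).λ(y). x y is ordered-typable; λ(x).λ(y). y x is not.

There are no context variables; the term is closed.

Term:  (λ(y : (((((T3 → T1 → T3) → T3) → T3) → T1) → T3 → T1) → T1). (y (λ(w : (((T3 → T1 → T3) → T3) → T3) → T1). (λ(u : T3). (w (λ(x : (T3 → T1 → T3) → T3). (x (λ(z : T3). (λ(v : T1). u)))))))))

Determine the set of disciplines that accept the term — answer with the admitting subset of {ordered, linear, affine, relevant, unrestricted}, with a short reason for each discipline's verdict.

admitting disciplines: affine, unrestricted
usage: y (bound): 1; w (bound): 1; u (bound): 1; x (bound): 1; z (bound): 0; v (bound): 0
use order (left to right): y, w, x, u
typing: well-typed at ((((((T3 → T1 → T3) → T3) → T3) → T1) → T3 → T1) → T1) → T1
ordered ✗ (z, v left unused)
linear ✗ (z, v left unused)
affine ✓ (no duplicate uses among y, w, u, x, z, v)
relevant ✗ (z, v left unused)
unrestricted ✓ (type-checks (((((((T3 → T1 → T3) → T3) → T3) → T1) → T3 → T1) → T1) → T1) and nothing is barred)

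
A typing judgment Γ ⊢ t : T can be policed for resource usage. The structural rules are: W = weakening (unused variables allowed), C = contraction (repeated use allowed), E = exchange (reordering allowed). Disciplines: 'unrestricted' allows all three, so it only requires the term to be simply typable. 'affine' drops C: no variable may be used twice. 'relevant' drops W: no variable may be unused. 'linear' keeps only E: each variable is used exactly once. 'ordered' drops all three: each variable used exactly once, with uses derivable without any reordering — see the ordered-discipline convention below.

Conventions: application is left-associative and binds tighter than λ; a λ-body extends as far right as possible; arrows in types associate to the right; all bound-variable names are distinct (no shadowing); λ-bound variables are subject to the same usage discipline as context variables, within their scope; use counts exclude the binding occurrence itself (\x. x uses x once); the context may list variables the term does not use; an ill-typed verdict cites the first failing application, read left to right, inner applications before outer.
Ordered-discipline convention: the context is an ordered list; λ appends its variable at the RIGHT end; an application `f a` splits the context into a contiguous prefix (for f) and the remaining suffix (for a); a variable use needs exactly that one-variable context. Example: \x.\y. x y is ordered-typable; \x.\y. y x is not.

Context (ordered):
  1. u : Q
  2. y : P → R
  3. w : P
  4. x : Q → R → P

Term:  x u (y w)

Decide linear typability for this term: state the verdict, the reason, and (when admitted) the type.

yes — single use per variable (u, y, w, x); term : P
variable uses: u: 1, y: 1, w: 1, x: 1
order of uses: x, u, y, w
typing: well-typed at P
per-discipline verdicts: ordered ✗ | linear ✓ | affine ✓ | relevant ✓ | unrestricted ✓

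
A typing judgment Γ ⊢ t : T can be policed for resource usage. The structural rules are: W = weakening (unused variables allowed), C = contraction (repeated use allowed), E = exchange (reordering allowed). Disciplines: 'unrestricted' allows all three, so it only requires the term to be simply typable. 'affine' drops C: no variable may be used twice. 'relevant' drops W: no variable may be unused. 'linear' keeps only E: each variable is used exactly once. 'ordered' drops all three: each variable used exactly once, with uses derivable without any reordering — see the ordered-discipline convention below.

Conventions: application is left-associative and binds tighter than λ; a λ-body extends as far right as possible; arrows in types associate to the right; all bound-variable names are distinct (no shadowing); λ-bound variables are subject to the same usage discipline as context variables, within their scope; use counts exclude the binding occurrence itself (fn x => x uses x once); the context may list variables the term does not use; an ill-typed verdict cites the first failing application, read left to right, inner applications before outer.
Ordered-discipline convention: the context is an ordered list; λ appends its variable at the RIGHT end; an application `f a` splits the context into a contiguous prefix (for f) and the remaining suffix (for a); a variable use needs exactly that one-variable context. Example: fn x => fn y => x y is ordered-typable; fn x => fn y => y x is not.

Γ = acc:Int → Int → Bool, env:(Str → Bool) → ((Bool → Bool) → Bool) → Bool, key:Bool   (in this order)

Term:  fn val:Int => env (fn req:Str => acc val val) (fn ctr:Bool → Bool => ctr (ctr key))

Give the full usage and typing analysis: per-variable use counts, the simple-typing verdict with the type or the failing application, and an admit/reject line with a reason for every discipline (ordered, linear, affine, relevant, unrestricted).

variable uses: acc=1, env=1, key=1, val (bound)=2, req (bound)=0, ctr (bound)=2
uses in reading order: env, acc, val, val, ctr, ctr, key
typing: ✓ — Int → Bool
ordered: ✗, val ×2, ctr ×2 used more than once (contraction); unused: req — weakening required
linear: ✗, val ×2, ctr ×2 used more than once (contraction); unused: req — weakening required
affine: ✗, val ×2, ctr ×2 used more than once (contraction)
relevant: ✗, unused: req — weakening required
unrestricted: ✓, well-typed at Int → Bool; no restrictions here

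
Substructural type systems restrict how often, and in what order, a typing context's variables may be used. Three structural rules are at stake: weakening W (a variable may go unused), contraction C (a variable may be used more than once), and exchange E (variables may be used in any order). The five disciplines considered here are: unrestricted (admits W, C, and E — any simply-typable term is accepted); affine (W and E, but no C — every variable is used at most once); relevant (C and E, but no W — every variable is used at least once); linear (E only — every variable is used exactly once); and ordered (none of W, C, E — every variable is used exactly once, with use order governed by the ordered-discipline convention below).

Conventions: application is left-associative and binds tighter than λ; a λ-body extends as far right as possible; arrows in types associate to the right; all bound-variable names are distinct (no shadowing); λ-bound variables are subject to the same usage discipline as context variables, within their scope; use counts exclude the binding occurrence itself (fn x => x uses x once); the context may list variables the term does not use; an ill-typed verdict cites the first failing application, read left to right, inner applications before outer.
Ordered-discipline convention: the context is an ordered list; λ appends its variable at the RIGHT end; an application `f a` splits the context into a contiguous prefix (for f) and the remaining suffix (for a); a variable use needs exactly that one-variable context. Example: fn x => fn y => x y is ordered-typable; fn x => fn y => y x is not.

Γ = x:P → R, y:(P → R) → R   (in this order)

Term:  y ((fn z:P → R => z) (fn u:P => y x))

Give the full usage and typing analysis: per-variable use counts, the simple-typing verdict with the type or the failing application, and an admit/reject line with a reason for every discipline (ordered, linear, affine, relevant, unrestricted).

counts: x ×1, y ×2, z (bound) ×1, u (bound) ×0
left-to-right use order: y, z, y, x
typing: ✓ — R
ordered: ✗, needs contraction — y ×2; u never used (weakening)
linear: ✗, needs contraction — y ×2; u never used (weakening)
affine: ✗, needs contraction — y ×2
relevant: ✗, u never used (weakening)
unrestricted: ✓, type-checks (R) and nothing is barred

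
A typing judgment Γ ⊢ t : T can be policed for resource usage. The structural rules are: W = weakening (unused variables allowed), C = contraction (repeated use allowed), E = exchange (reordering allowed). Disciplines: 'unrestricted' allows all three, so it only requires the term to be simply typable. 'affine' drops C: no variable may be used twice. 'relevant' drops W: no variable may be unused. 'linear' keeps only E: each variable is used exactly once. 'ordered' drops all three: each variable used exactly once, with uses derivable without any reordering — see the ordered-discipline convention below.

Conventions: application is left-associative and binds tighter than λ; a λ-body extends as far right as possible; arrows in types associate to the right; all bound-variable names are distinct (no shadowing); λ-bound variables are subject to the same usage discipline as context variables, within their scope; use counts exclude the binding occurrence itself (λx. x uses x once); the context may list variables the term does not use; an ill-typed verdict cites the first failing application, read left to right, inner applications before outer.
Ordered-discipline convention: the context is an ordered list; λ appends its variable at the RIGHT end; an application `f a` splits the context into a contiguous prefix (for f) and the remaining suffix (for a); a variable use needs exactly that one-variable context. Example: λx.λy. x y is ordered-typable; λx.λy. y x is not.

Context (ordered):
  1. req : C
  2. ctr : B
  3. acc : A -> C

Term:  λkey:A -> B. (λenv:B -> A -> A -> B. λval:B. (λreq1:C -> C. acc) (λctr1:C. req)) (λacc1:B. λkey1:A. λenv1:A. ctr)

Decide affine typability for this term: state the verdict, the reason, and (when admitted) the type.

yes — no duplicate uses among req, ctr, acc, key, env, val, req1, ctr1, acc1, key1, env1; term : (A -> B) -> B -> A -> C
usage: req ×1; ctr ×1; acc ×1; key (bound) ×0; env (bound) ×0; val (bound) ×0; req1 (bound) ×0; ctr1 (bound) ×0; acc1 (bound) ×0; key1 (bound) ×0; env1 (bound) ×0
left-to-right use order: acc, req, ctr
typing: well-typed — term : (A -> B) -> B -> A -> C
per-discipline verdicts: ordered ✗ · linear ✗ · affine ✓ · relevant ✗ · unrestricted ✓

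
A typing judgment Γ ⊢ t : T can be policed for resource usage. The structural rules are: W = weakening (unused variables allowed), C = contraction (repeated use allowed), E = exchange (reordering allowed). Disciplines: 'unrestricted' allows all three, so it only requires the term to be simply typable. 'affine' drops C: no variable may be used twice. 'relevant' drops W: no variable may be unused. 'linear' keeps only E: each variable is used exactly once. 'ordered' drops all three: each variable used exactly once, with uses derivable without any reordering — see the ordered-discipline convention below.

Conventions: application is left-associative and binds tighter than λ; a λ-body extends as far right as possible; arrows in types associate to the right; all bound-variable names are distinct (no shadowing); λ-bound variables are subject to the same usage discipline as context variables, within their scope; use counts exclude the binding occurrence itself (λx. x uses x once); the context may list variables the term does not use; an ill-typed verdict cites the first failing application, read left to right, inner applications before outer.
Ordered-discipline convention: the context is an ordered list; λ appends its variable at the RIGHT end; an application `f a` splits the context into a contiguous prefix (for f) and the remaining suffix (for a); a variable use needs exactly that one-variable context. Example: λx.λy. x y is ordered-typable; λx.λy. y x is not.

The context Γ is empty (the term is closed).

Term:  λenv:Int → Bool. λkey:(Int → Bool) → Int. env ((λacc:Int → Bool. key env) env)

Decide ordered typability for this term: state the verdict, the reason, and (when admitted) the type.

no — repeated use of env ×3; acc never used (weakening)
use counts: env (bound): 3×, key (bound): 1×, acc (bound): 0×
left-to-right use order: env, key, env, env
typing: well-typed at (Int → Bool) → ((Int → Bool) → Int) → Bool
all disciplines: ordered ✗; linear ✗; affine ✗; relevant ✗; unrestricted ✓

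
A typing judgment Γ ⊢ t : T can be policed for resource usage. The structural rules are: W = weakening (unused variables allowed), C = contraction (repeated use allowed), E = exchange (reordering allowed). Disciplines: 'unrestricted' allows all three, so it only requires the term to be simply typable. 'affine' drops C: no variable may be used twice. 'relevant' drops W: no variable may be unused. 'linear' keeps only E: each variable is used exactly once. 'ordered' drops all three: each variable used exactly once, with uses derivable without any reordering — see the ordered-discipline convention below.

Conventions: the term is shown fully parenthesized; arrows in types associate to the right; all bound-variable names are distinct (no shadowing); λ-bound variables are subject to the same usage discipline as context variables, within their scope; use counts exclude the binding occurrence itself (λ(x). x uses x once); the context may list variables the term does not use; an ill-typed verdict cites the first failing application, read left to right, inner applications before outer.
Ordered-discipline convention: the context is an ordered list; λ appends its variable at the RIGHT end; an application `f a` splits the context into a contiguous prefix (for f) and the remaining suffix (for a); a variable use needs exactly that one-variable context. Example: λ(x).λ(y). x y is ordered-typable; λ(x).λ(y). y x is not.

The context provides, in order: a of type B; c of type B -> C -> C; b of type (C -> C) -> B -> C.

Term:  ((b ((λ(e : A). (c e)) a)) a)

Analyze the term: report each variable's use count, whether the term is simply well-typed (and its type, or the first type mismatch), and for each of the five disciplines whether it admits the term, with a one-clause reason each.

counts: a: 2×, c: 1×, b: 1×, e (λ-bound): 1×
uses in reading order: b, c, e, a, a
typing: ill-typed: an application expects B but receives A
ordered: ✗ — a type mismatch blocks all five
linear: ✗ — the type mismatch rejects it
affine: ✗ — not simply typable
relevant: ✗ — fails simple typing
unrestricted: ✗ — a type mismatch blocks all five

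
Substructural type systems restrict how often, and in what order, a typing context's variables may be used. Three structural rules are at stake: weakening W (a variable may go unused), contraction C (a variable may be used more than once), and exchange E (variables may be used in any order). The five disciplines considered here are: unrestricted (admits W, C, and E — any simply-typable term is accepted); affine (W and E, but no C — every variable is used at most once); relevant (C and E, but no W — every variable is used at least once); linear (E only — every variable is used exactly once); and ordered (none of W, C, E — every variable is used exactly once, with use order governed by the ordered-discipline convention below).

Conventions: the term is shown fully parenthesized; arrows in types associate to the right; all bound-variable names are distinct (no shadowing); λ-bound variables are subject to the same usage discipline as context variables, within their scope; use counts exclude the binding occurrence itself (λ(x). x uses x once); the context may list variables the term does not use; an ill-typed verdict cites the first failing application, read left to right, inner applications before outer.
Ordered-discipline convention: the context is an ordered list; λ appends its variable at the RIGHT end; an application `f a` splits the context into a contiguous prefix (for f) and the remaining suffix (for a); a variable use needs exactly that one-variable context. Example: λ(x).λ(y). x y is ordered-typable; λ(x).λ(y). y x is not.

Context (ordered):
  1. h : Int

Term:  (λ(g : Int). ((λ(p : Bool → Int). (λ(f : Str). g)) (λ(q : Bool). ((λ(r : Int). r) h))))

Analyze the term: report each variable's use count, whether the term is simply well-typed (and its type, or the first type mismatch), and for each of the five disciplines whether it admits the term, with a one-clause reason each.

usage: h: 1, g [bound]: 1, p [bound]: 0, f [bound]: 0, q [bound]: 0, r [bound]: 1
uses in reading order: g, r, h
typing: the term checks, with type Int → Str → Int
ordered: ✗ — p, f, q never used (weakening)
linear: ✗ — p, f, q never used (weakening)
affine: ✓ — at most one use each (h, g, p, f, q, r)
relevant: ✗ — p, f, q never used (weakening)
unrestricted: ✓ — simply typable at Int → Str → Int; W, C, E all held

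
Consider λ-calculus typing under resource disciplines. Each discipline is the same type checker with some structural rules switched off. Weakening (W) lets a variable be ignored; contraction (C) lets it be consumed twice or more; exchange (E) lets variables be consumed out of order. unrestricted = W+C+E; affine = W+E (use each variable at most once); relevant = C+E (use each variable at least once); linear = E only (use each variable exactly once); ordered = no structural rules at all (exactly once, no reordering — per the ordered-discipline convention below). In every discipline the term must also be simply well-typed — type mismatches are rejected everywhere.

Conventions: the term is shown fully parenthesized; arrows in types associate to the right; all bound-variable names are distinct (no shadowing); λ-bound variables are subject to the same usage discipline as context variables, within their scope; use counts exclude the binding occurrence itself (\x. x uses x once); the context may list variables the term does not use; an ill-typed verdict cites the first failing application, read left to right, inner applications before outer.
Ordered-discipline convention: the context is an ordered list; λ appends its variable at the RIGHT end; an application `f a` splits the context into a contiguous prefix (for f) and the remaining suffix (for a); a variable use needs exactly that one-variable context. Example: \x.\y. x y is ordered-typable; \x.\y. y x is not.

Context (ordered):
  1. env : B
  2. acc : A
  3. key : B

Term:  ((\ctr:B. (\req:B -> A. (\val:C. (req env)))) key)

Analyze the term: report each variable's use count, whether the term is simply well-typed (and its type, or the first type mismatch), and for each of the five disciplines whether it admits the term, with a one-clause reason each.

use counts: env: 1, acc: 0, key: 1, ctr (λ-bound): 0, req (λ-bound): 1, val (λ-bound): 0
left-to-right use order: req, env, key
typing: well-typed at (B -> A) -> C -> A
ordered ✗ (acc, ctr, val left unused)
linear ✗ (acc, ctr, val left unused)
affine ✓ (env, acc, key, ctr, req, val: no repeats, contraction unneeded)
relevant ✗ (acc, ctr, val left unused)
unrestricted ✓ (simply typable at (B -> A) -> C -> A; W, C, E all held)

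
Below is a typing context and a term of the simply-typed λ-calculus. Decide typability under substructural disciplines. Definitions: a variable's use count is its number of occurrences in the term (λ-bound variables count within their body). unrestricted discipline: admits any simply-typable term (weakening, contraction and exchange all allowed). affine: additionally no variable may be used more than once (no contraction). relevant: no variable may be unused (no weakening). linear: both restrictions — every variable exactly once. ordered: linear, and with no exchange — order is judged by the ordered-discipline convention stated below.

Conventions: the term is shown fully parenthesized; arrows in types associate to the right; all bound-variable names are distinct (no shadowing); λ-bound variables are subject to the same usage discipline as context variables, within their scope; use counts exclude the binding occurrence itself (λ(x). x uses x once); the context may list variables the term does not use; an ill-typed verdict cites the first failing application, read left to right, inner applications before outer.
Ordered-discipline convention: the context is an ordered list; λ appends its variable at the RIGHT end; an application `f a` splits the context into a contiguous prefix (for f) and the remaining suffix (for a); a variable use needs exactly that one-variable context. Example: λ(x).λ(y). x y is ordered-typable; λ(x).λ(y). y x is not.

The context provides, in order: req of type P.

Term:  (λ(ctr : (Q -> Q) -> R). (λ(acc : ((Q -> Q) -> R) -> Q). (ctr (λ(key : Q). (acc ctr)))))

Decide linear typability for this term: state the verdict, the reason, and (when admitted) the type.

no — uses contraction: ctr ×2; req, key never used (weakening)
variable uses: req ×0; ctr (λ-bound) ×2; acc (λ-bound) ×1; key (λ-bound) ×0
uses in reading order: ctr, acc, ctr
typing: ✓ — ((Q -> Q) -> R) -> (((Q -> Q) -> R) -> Q) -> R
summary: ordered ✗; linear ✗; affine ✗; relevant ✗; unrestricted ✓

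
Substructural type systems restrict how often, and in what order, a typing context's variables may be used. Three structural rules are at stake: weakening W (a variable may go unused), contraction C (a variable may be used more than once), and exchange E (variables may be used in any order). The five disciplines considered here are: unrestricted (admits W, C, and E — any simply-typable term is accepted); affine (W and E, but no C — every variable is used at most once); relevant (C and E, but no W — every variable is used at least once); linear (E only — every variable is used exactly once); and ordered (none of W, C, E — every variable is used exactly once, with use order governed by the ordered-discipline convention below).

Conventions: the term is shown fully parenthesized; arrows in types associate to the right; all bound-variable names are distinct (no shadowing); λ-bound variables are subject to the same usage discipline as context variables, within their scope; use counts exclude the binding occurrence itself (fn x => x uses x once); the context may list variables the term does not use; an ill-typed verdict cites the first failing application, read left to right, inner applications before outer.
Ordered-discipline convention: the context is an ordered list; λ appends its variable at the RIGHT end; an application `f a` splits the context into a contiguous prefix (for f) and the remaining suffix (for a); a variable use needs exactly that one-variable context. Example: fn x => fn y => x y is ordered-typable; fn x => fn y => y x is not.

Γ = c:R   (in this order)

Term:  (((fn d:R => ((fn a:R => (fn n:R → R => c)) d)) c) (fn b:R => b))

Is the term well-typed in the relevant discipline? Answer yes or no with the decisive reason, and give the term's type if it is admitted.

no — needs weakening: a, n unused
use counts: c=2, d [bound]=1, a [bound]=0, n [bound]=0, b [bound]=1
use order (left to right): c, d, c, b
typing: well-typed at R
all disciplines: ordered ✗ | linear ✗ | affine ✗ | relevant ✗ | unrestricted ✓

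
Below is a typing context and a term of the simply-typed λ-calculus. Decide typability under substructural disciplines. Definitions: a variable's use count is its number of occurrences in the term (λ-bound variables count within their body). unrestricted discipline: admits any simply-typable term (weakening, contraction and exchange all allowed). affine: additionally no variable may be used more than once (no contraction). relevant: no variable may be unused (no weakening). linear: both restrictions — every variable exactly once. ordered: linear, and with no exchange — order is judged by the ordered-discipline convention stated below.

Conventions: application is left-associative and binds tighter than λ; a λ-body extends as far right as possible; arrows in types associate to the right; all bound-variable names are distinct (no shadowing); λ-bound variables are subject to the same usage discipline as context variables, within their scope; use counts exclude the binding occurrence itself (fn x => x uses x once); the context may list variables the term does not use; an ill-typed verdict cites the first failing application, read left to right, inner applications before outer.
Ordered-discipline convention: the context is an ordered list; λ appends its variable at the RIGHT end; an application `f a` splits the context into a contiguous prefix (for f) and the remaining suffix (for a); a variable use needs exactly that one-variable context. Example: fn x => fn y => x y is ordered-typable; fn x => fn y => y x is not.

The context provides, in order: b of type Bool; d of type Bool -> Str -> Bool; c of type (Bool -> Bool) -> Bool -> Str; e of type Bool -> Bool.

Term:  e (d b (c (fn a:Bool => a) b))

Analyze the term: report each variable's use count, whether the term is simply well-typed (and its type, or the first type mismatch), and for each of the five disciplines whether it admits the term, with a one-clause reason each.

counts: b: 2×, d: 1×, c: 1×, e: 1×, a (bound): 1×
left-to-right use order: e, d, b, c, a, b
typing: well-typed at Bool
ordered: ✗, b ×2 used more than once (contraction)
linear: ✗, b ×2 used more than once (contraction)
affine: ✗, b ×2 used more than once (contraction)
relevant: ✓, at least one use each (b, d, c, e, a)
unrestricted: ✓, well-typed at Bool; no restrictions here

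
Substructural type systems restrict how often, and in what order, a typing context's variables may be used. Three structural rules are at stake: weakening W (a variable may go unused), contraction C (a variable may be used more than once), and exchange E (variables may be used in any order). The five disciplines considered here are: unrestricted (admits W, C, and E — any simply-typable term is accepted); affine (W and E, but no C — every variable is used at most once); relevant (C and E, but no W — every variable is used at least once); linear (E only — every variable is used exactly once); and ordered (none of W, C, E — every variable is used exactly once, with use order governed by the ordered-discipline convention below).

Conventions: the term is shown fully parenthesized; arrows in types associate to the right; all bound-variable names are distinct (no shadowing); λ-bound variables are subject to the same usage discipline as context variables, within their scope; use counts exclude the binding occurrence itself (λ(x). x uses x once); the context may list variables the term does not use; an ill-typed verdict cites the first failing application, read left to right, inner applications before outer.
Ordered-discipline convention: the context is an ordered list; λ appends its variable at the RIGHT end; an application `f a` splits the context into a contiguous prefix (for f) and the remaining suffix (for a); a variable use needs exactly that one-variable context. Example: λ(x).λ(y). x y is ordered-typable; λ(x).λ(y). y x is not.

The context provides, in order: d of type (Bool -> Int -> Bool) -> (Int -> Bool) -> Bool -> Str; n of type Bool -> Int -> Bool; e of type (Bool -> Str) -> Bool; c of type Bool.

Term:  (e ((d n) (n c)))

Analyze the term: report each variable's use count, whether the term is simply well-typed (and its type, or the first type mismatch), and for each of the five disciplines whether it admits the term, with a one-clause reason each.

variable uses: d=1, n=2, e=1, c=1
uses in reading order: e, d, n, n, c
typing: ✓ — Bool
ordered ✗ (needs contraction — n ×2)
linear ✗ (needs contraction — n ×2)
affine ✗ (needs contraction — n ×2)
relevant ✓ (every one of d, n, e, c appears)
unrestricted ✓ (well-typed at Bool; no restrictions here)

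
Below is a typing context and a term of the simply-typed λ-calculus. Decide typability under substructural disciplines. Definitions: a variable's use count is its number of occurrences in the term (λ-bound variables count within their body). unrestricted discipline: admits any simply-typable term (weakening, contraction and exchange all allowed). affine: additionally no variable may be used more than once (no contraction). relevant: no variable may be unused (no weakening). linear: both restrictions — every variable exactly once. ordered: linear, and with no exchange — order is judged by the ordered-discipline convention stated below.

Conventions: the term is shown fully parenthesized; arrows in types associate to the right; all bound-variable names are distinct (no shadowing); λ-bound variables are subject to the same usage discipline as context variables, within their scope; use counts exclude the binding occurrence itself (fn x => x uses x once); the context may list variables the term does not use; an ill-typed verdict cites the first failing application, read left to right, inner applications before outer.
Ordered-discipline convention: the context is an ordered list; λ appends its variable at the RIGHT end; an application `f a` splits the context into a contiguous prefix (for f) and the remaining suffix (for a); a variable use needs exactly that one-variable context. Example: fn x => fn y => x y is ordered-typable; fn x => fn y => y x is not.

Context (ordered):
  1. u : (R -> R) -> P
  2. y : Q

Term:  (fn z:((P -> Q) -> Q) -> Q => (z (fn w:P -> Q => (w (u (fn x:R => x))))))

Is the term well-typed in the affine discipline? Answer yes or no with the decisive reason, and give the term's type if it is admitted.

yes — u, y, z, w, x: no repeats, contraction unneeded; term : (((P -> Q) -> Q) -> Q) -> Q
counts: u ×1, y ×0, z (λ-bound) ×1, w (λ-bound) ×1, x (λ-bound) ×1
use order (left to right): z, w, u, x
typing: the term checks, with type (((P -> Q) -> Q) -> Q) -> Q
across the five disciplines: ordered ✗ · linear ✗ · affine ✓ · relevant ✗ · unrestricted ✓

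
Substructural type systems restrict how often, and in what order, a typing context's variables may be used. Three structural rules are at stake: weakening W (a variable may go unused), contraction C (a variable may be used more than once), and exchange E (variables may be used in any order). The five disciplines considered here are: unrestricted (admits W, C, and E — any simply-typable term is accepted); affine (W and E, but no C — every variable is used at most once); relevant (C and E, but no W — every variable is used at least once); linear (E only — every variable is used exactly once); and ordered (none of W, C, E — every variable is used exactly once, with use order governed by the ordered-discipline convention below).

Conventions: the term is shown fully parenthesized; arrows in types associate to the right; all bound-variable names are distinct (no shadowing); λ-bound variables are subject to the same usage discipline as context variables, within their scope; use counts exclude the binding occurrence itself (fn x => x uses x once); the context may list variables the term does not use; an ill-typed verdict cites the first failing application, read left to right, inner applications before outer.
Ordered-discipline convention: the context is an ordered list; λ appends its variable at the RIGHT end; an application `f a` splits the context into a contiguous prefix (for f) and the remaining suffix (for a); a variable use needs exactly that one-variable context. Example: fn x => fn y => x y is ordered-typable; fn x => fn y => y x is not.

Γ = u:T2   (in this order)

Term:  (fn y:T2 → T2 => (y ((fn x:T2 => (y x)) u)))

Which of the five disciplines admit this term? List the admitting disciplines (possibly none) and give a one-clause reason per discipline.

admitted in: relevant, unrestricted
use counts: u ×1, y [bound] ×2, x [bound] ×1
use order (left to right): y, y, x, u
typing: ✓ — (T2 → T2) → T2
ordered ✗ (repeated use of y ×2)
linear ✗ (repeated use of y ×2)
affine ✗ (repeated use of y ×2)
relevant ✓ (at least one use each (u, y, x))
unrestricted ✓ (type-checks ((T2 → T2) → T2) and nothing is barred)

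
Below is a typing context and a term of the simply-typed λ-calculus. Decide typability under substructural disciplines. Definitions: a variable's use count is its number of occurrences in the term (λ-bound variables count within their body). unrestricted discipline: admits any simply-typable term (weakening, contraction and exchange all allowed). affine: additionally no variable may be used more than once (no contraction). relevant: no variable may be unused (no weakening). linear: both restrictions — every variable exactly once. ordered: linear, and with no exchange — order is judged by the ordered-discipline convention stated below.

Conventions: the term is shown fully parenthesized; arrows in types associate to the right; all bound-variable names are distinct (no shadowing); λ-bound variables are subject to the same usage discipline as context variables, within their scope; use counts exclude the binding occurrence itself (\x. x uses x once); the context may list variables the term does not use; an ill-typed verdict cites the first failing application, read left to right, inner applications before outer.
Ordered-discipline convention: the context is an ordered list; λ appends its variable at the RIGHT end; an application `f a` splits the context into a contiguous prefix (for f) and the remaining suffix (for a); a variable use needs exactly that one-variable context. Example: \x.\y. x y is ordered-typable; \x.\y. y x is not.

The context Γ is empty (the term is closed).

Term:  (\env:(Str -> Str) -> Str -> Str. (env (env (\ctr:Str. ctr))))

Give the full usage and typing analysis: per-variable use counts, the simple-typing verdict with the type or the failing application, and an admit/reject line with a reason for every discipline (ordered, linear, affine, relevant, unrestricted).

variable uses: env [bound]: 2×; ctr [bound]: 1×
left-to-right use order: env, env, ctr
typing: well-typed — term : ((Str -> Str) -> Str -> Str) -> Str -> Str
ordered ✗ (env ×2 used more than once (contraction))
linear ✗ (env ×2 used more than once (contraction))
affine ✗ (env ×2 used more than once (contraction))
relevant ✓ (every one of env, ctr appears)
unrestricted ✓ (simply typable at ((Str -> Str) -> Str -> Str) -> Str -> Str; W, C, E all held)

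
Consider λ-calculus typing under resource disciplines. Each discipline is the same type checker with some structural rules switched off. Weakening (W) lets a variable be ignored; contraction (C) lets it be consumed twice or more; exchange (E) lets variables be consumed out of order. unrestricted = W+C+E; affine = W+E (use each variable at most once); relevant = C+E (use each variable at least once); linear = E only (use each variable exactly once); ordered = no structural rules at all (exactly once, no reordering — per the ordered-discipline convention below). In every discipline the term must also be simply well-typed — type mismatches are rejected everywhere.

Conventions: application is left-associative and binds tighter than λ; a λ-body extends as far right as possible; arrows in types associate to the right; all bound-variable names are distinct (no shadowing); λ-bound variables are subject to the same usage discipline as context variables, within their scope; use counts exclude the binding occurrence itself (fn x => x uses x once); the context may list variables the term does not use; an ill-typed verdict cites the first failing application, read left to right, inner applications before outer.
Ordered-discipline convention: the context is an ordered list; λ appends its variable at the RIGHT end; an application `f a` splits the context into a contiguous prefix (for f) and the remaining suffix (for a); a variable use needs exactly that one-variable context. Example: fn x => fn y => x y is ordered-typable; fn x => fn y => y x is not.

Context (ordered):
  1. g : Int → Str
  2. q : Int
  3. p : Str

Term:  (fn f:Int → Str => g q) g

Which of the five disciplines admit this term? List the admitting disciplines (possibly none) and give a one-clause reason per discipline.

accepted by: unrestricted
counts: g: 2, q: 1, p: 0, f (bound): 0
order of uses: g, q, g
typing: well-typed — term : Str
ordered: ✗, g ×2 used more than once (contraction); unused: p, f — weakening required
linear: ✗, g ×2 used more than once (contraction); unused: p, f — weakening required
affine: ✗, g ×2 used more than once (contraction)
relevant: ✗, unused: p, f — weakening required
unrestricted: ✓, simply typable at Str; W, C, E all held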